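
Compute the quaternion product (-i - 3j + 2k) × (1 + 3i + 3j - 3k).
18 + 2i + 8k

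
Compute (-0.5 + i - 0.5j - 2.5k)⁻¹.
-0.0645 - 0.129i + 0.0645j + 0.3226k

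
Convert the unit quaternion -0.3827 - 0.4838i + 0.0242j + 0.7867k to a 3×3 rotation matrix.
[[-0.239, 0.5787, -0.7797], [-0.6256, -0.7059, -0.3322], [-0.7427, 0.4084, 0.5307]]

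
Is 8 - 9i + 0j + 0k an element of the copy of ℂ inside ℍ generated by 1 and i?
Yes. The quaternion 8 - 9i has j- and k-coefficients y = z = 0, so it lies in the complex subalgebra spanned by 1 and i.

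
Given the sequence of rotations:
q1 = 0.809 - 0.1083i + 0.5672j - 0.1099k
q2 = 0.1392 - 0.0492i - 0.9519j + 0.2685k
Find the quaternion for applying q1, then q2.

q2 · q1 = 0.6767 - 0.1026i - 0.7256j + 0.0709k
0.6767 - 0.1026i - 0.7256j + 0.0709k


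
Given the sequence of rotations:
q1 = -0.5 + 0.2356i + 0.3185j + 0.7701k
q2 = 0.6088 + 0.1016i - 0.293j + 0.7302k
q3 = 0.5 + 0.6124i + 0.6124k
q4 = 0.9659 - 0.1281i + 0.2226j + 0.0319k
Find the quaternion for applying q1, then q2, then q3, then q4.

q2 · q1 = -0.7973 - 0.3656i + 0.4342j + 0.2051k
q3 · q2 · q1 = -0.3004 - 0.937i - 0.1324j - 0.1198k
q4 · q3 · q2 · q1 = -0.3769 - 0.889i - 0.24j + 0.1002k
-0.3769 - 0.889i - 0.24j + 0.1002k


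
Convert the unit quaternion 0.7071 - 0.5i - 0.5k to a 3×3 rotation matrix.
[[0.5, 0.7071, 0.5], [-0.7071, 0, 0.7071], [0.5, -0.7071, 0.5]]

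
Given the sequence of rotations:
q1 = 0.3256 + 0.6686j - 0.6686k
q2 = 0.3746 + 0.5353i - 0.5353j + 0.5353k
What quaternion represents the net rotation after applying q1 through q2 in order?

q2 · q1 = 0.8378 + 0.1743i + 0.4341j + 0.2817k
0.8378 + 0.1743i + 0.4341j + 0.2817k


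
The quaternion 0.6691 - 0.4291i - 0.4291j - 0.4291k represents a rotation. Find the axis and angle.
axis = (-√3/3, -√3/3, -√3/3), θ = 96°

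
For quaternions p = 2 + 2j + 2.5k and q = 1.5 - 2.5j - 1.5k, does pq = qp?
No: pq = 11.75 + 3.25i - 2j + 0.75k ≠ 11.75 - 3.25i - 2j + 0.75k = qp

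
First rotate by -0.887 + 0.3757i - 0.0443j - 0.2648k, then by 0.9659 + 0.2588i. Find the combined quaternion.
-0.954 + 0.1333i + 0.0257j - 0.2672k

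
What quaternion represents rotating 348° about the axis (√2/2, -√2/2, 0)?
-0.9945 + 0.0739i - 0.0739j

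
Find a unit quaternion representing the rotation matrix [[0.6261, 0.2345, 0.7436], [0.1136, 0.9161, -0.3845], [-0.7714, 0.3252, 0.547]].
0.8788 + 0.2019i + 0.431j - 0.0344k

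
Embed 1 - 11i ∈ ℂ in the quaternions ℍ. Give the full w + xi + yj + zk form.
1 - 11i + 0j + 0k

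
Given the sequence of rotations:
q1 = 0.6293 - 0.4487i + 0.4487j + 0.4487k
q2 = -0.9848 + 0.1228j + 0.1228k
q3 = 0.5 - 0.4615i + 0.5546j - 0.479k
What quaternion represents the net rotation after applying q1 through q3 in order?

q2 · q1 = -0.7299 + 0.4419i - 0.4197j - 0.3095k
q3 · q2 · q1 = -0.0765 + 0.1851i - 0.9692j + 0.1435k
-0.0765 + 0.1851i - 0.9692j + 0.1435k


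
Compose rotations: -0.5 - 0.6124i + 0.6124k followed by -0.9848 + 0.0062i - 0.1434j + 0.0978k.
0.4363 + 0.5122i + 0.008j - 0.7398k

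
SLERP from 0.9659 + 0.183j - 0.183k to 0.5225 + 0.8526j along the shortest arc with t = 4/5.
0.6547 + 0.7547j - 0.0412k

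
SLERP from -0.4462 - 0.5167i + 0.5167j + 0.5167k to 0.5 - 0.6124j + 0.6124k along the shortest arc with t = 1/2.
-0.605 - 0.3304i + 0.7219j - 0.0612k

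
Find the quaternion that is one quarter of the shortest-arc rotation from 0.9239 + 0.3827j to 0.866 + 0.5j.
0.9109 + 0.4127j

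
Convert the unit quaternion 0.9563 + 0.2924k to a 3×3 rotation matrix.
[[0.829, -0.5592, 0], [0.5592, 0.829, 0], [0, 0, 1]]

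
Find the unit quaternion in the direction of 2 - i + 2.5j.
0.5963 - 0.2981i + 0.7454j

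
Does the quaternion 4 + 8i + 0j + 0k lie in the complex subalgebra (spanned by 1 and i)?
Yes. The quaternion 4 + 8i has j- and k-coefficients y = z = 0, so it lies in the complex subalgebra spanned by 1 and i.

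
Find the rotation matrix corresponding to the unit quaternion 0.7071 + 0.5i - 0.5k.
[[0.5, 0.7071, -0.5], [-0.7071, 0, -0.7071], [-0.5, 0.7071, 0.5]]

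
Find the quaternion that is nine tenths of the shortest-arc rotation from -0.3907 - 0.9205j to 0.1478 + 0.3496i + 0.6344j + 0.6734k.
-0.1809 - 0.3227i - 0.6904j - 0.6216k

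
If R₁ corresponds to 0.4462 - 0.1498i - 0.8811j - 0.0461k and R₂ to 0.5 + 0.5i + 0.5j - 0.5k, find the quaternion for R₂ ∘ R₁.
0.7155 - 0.3154i - 0.1195j - 0.6118k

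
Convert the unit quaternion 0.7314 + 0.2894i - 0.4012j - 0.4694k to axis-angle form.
axis = (0.4244, -0.5883, -0.6883), θ = 86°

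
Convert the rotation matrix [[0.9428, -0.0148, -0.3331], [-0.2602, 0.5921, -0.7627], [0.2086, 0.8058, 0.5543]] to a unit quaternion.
0.8788 + 0.4462i - 0.1541j - 0.0698k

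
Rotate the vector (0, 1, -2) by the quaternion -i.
(0, -1, 2)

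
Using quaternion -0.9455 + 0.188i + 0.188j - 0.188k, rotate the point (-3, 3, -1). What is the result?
(-3.004, 1.012, -2.992)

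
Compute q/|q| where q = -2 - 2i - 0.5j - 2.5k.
-0.5252 - 0.5252i - 0.1313j - 0.6565k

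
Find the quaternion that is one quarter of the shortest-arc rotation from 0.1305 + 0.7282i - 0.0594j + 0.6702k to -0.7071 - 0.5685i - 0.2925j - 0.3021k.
0.299 + 0.7315i + 0.0344j + 0.6118k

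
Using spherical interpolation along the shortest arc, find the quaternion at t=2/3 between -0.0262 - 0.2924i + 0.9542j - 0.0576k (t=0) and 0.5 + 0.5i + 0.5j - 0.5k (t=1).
0.3755 + 0.2635i + 0.7879j - 0.4108k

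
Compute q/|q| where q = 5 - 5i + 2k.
0.6804 - 0.6804i + 0.2722k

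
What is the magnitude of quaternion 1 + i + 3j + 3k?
√20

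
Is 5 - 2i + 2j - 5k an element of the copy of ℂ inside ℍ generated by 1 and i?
No. The quaternion 5 - 2i + 2j - 5k has j-coefficient y = 2 and k-coefficient z = -5, not both zero, so it does not lie in the complex subalgebra spanned by 1 and i.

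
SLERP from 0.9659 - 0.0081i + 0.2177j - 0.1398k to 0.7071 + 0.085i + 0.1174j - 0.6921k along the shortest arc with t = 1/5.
0.9431 + 0.0115i + 0.2036j - 0.2625k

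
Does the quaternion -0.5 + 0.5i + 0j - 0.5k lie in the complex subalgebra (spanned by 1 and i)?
No. The quaternion -0.5 + 0.5i - 0.5k has j-coefficient y = 0 and k-coefficient z = -0.5, not both zero, so it does not lie in the complex subalgebra spanned by 1 and i.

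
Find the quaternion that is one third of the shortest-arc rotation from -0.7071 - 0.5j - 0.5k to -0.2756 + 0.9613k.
-0.4372 - 0.3934j - 0.8088k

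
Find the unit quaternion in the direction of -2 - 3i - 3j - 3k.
-0.3592 - 0.5388i - 0.5388j - 0.5388k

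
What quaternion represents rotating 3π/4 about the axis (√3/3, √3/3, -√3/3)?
0.3827 + 0.5334i + 0.5334j - 0.5334k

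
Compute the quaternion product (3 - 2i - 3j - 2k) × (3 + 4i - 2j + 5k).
21 - 13i - 13j + 25k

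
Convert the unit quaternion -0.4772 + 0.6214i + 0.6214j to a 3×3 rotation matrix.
[[0.2277, 0.7723, -0.5931], [0.7723, 0.2277, 0.5931], [0.5931, -0.5931, -0.5446]]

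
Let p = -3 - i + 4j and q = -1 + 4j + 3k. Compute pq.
-13 + 13i - 13j - 13k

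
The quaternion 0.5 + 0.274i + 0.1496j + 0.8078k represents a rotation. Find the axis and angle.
axis = (0.3164, 0.1727, 0.9328), θ = 2π/3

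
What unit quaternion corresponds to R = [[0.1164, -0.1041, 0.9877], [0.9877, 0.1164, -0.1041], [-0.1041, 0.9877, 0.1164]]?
0.5808 + 0.47i + 0.47j + 0.47k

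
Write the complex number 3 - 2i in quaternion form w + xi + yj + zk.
3 - 2i + 0j + 0k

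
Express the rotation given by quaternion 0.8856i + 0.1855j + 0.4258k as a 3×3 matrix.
[[0.5686, 0.3286, 0.7542], [0.3286, -0.9312, 0.158], [0.7542, 0.158, -0.6374]]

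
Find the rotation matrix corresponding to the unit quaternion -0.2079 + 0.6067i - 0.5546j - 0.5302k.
[[-0.1774, -0.8934, -0.4127], [-0.4525, -0.2984, 0.8404], [-0.8739, 0.3358, -0.3513]]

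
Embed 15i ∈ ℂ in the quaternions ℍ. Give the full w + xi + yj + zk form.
0 + 15i + 0j + 0k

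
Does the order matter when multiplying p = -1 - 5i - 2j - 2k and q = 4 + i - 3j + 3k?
Yes: pq = 1 - 33i + 8j + 6k ≠ 1 - 9i - 18j - 28k = qp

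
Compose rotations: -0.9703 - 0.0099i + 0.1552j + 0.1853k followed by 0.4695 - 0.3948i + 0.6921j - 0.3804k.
-0.4964 + 0.5657i - 0.5218j + 0.4017k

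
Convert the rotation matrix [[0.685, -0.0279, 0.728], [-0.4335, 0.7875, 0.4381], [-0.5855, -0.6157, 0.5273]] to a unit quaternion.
0.866 - 0.3042i + 0.3792j - 0.1171k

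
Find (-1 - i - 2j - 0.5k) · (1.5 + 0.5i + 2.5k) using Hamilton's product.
0.25 - 7i - 0.75j - 2.25k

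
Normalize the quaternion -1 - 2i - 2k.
-0.3333 - 0.6667i - 0.6667k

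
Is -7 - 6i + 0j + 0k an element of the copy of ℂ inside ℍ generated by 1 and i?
Yes. The quaternion -7 - 6i has j- and k-coefficients y = z = 0, so it lies in the complex subalgebra spanned by 1 and i.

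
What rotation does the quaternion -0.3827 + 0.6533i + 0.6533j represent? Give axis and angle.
axis = (√2/2, √2/2, 0), θ = 5π/4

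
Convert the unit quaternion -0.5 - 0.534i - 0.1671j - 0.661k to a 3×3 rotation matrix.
[[0.0703, -0.4825, 0.873], [0.8395, -0.4442, -0.3131], [0.5388, 0.7549, 0.3738]]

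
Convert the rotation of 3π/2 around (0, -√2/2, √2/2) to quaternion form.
-0.7071 - 0.5j + 0.5k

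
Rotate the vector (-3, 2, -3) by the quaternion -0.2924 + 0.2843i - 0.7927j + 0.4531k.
(-0.533, 4.659, 0.104)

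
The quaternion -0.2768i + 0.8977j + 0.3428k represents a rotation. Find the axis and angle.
axis = (-0.2768, 0.8977, 0.3428), θ = π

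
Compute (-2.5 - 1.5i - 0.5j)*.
-2.5 + 1.5i + 0.5j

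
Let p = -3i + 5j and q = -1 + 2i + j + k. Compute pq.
1 + 8i - 2j - 13k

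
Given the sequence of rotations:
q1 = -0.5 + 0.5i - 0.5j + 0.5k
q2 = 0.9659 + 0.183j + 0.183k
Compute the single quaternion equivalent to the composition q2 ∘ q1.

q2 · q1 = -0.4829 + 0.666i - 0.4829j + 0.2999k
-0.4829 + 0.666i - 0.4829j + 0.2999k


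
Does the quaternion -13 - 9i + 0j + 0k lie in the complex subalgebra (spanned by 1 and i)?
Yes. The quaternion -13 - 9i has j- and k-coefficients y = z = 0, so it lies in the complex subalgebra spanned by 1 and i.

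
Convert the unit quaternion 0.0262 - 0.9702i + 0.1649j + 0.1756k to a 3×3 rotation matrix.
[[0.8839, -0.3292, -0.3321], [-0.3108, -0.9442, 0.1088], [-0.3494, 0.0071, -0.937]]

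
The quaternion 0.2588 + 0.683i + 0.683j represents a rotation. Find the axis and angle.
axis = (√2/2, √2/2, 0), θ = 5π/6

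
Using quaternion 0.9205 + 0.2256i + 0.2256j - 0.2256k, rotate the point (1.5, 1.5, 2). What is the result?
(2.597, -0.31, 1.287)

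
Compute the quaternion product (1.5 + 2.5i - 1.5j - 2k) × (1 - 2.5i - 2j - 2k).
0.75 - 2.25i + 5.5j - 13.75k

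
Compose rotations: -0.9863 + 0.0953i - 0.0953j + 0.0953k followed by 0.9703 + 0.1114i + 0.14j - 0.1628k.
-0.9388 - 0.0196i - 0.2567j + 0.2291k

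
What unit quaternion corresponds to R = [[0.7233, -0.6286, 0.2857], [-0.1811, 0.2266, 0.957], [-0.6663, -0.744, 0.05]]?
0.7071 - 0.6014i + 0.3366j + 0.1582k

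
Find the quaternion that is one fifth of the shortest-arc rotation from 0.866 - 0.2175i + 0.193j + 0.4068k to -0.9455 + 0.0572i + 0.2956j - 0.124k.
0.9088 - 0.19i + 0.0952j + 0.359k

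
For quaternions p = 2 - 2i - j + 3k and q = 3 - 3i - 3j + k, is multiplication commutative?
No: pq = -6 - 4i - 16j + 14k ≠ -6 - 20i - 2j + 8k = qp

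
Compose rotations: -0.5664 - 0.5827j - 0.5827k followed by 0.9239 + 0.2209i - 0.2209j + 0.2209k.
-0.5233 + 0.1323i - 0.2845j - 0.7922k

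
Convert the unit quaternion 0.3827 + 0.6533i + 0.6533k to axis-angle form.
axis = (√2/2, 0, √2/2), θ = 3π/4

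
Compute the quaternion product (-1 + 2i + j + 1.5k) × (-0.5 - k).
2 - 2i + 1.5j + 0.25k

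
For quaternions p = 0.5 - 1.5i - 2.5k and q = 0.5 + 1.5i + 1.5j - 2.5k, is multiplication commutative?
No: pq = -3.75 + 3.75i - 6.75j - 4.75k ≠ -3.75 - 3.75i + 8.25j - 0.25k = qp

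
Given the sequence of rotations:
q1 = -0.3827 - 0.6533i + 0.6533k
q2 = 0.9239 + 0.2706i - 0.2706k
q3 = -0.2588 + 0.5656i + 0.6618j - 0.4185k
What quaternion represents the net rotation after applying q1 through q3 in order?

q2 · q1 = -0.7071i + 0.7071k
q3 · q2 · q1 = 0.6959 + 0.651i - 0.104j + 0.285k
0.6959 + 0.651i - 0.104j + 0.285k


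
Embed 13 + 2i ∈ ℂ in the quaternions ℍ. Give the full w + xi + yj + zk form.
13 + 2i + 0j + 0k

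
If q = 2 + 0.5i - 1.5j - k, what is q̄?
2 - 0.5i + 1.5j + k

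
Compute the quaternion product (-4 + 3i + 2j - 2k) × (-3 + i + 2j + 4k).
13 - i - 28j - 6k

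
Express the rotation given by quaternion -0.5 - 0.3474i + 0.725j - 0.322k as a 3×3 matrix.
[[-0.2586, -0.8257, -0.5013], [-0.1817, 0.5513, -0.8143], [0.9487, -0.1195, -0.2926]]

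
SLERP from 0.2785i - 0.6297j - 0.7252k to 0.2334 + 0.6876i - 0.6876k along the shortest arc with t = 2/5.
0.1026 + 0.4817i - 0.406j - 0.7698k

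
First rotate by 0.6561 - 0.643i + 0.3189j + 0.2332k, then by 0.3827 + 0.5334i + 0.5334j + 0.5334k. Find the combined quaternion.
0.2996 + 0.0582i + 0.0046j + 0.9523k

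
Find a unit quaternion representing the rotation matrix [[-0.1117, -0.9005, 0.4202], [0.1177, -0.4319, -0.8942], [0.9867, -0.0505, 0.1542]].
0.3907 + 0.5399i - 0.3625j + 0.6515k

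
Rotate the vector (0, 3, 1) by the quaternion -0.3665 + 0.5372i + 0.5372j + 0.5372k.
(3.096, 0.508, 0.396)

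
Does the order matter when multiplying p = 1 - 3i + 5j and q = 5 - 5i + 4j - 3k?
Yes: pq = -30 - 35i + 20j + 10k ≠ -30 - 5i + 38j - 16k = qp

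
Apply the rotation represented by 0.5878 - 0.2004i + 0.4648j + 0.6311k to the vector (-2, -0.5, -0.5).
(0.775, -1.584, 1.179)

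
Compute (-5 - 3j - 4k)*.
-5 + 3j + 4k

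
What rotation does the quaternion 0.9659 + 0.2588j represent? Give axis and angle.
axis = (0, 1, 0), θ = π/6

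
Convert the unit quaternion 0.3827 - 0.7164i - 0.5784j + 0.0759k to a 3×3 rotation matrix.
[[0.3194, 0.7706, -0.5515], [0.8868, -0.038, 0.4605], [0.334, -0.6361, -0.6956]]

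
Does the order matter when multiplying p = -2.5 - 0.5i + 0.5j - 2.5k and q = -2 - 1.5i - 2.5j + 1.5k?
Yes: pq = 9.25 - 0.75i + 9.75j + 3.25k ≠ 9.25 + 10.25i + 0.75j - 0.75k = qp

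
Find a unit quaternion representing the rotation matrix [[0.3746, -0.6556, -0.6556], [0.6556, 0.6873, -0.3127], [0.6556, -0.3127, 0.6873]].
0.829 - 0.3954j + 0.3954k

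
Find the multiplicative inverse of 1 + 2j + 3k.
0.0714 - 0.1429j - 0.2143k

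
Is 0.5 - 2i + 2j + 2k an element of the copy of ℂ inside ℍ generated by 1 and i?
No. The quaternion 0.5 - 2i + 2j + 2k has j-coefficient y = 2 and k-coefficient z = 2, not both zero, so it does not lie in the complex subalgebra spanned by 1 and i.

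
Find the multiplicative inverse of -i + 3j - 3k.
0.0526i - 0.1579j + 0.1579k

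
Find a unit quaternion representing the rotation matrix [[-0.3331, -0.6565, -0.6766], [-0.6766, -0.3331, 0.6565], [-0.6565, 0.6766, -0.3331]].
-0.0087 - 0.5773i + 0.5773j + 0.5773k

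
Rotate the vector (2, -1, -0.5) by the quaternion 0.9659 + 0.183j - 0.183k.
(1.202, -1.607, -1.107)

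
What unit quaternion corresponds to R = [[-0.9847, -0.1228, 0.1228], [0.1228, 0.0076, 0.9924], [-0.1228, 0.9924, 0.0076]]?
0.0872 + 0.7044j + 0.7044k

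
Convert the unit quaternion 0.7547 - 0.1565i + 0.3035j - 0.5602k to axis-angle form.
axis = (-0.2385, 0.4626, -0.8539), θ = 82°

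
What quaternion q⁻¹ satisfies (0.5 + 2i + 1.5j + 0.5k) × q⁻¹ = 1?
0.0741 - 0.2963i - 0.2222j - 0.0741k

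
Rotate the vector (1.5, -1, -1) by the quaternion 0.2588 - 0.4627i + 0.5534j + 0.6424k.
(0.496, -0.966, -1.752)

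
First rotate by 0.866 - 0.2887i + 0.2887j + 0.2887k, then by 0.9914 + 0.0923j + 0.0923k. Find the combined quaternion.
0.8053 - 0.2862i + 0.3395j + 0.3928k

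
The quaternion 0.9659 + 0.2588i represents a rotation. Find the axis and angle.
axis = (1, 0, 0), θ = π/6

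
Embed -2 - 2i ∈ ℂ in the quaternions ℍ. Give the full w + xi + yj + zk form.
-2 - 2i + 0j + 0k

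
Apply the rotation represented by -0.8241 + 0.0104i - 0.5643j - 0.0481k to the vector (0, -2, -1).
(-0.747, -2.062, -0.437)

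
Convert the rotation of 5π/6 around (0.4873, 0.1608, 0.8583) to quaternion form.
0.2588 + 0.4707i + 0.1553j + 0.8291k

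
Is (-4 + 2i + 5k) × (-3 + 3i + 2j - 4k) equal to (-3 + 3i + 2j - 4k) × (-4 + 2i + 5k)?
No: pq = 26 - 28i + 15j + 5k ≠ 26 - 8i - 31j - 3k = qp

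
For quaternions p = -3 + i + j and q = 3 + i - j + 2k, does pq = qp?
No: pq = -9 + 2i + 4j - 8k ≠ -9 - 2i + 8j - 4k = qp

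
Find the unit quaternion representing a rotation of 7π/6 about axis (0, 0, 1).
-0.2588 + 0.9659k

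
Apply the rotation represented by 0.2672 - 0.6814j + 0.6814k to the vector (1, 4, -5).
(-0.493, 5.293, -3.707)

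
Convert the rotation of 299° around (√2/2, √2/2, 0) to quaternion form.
-0.8616 + 0.3589i + 0.3589j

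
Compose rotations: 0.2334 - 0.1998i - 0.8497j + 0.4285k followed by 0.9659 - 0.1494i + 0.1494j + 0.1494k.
0.2585 - 0.0369i - 0.7517j + 0.6056k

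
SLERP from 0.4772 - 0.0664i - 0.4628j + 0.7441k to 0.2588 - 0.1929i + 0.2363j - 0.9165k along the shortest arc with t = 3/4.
-0.071 + 0.1343i - 0.3175j + 0.936k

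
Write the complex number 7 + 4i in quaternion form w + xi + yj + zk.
7 + 4i + 0j + 0k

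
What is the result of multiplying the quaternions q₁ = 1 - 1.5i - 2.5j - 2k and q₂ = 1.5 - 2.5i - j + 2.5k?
0.25 - 13i + 4j - 5.25k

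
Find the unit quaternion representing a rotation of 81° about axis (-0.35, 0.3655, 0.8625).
0.7604 - 0.2273i + 0.2374j + 0.5601k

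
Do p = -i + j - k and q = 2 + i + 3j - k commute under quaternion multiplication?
No: pq = -3 - 6k ≠ -3 - 4i + 4j + 2k = qp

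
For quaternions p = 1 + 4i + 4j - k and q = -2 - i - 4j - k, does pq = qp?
No: pq = 17 - 17i - 7j - 11k ≠ 17 - i - 17j + 13k = qp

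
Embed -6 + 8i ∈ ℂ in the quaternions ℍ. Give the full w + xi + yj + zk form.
-6 + 8i + 0j + 0k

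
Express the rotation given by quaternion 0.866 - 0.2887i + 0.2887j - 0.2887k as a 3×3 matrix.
[[0.6666, 0.3333, 0.6667], [-0.6667, 0.6666, 0.3333], [-0.3333, -0.6667, 0.6666]]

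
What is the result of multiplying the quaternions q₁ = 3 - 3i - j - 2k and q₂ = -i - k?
-5 - 2i - j - 4k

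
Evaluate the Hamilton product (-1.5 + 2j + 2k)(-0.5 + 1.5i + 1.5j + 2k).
-6.25 - 1.25i - 0.25j - 7k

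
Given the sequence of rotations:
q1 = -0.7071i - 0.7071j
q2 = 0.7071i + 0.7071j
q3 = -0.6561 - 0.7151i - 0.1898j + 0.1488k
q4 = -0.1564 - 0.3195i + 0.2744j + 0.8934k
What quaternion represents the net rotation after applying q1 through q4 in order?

q2 · q1 = 1
q3 · q2 · q1 = -0.6561 - 0.7151i - 0.1898j + 0.1488k
q4 · q3 · q2 · q1 = -0.2067 + 0.5319i - 0.7417j - 0.3526k
-0.2067 + 0.5319i - 0.7417j - 0.3526k


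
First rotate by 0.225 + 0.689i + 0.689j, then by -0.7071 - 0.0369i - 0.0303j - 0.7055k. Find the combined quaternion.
-0.1128 - 0.0094i - 0.9801j - 0.1633k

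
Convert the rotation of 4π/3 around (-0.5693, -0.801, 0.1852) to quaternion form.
-0.5 - 0.493i - 0.6937j + 0.1604k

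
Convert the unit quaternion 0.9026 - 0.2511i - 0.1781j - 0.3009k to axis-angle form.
axis = (-0.5833, -0.4137, -0.699), θ = 51°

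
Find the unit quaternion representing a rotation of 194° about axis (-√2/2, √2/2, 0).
-0.1219 - 0.7018i + 0.7018j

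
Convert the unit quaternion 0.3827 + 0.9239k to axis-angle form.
axis = (0, 0, 1), θ = 3π/4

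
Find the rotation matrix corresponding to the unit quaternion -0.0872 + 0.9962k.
[[-0.9848, 0.1737, 0], [-0.1737, -0.9848, 0], [0, 0, 1]]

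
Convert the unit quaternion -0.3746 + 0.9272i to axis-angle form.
axis = (1, 0, 0), θ = 224°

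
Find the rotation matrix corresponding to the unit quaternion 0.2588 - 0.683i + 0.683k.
[[0.067, -0.3535, -0.933], [0.3535, -0.866, 0.3535], [-0.933, -0.3535, 0.067]]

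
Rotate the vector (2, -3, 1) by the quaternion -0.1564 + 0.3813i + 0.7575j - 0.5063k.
(-3.202, 0.235, 1.922)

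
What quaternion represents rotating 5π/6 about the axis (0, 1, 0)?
0.2588 + 0.9659j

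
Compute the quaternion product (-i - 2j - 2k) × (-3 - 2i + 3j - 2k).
13i + 8j - k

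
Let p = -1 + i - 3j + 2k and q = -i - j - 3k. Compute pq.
4 + 12i + 2j - k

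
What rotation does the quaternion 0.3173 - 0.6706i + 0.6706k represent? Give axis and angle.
axis = (-√2/2, 0, √2/2), θ = 143°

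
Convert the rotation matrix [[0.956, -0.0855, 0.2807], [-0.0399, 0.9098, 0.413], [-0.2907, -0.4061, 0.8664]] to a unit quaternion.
0.9659 - 0.212i + 0.1479j + 0.0118k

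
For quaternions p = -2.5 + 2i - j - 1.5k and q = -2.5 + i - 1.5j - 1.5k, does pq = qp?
No: pq = 0.5 - 8.25i + 7.75j + 5.5k ≠ 0.5 - 6.75i + 4.75j + 9.5k = qp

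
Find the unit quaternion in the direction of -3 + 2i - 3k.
-0.6396 + 0.4264i - 0.6396k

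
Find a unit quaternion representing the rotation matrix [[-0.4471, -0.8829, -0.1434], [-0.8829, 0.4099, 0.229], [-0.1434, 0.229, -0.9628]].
-0.5258i + 0.8396j + 0.1364k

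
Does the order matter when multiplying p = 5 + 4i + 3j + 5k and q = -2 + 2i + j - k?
Yes: pq = -16 - 6i + 13j - 17k ≠ -16 + 10i - 15j - 13k = qp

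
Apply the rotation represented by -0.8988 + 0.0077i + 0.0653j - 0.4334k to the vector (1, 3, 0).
(-1.718, 2.653, -0.101)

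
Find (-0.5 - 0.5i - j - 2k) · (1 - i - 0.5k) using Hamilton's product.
-2 + 0.5i + 0.75j - 2.75k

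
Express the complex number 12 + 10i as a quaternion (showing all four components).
12 + 10i + 0j + 0k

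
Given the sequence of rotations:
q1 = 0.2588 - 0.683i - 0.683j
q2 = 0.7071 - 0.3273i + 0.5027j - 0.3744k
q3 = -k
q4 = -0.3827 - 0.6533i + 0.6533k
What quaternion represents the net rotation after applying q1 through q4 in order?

q2 · q1 = 0.3028 - 0.8234i - 0.0971j + 0.47k
q3 · q2 · q1 = 0.47 - 0.0971i + 0.8234j - 0.3028k
q4 · q3 · q2 · q1 = -0.0455 - 0.8078i - 0.5764j - 0.115k
-0.0455 - 0.8078i - 0.5764j - 0.115k


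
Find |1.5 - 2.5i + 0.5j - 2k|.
3.571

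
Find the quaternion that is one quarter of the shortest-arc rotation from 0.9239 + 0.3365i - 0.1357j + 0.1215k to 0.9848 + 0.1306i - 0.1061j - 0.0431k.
0.9458 + 0.2868i - 0.1292j + 0.0807k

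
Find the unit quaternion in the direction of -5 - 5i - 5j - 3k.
-0.5455 - 0.5455i - 0.5455j - 0.3273k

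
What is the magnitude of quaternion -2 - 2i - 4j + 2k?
√28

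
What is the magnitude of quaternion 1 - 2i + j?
√6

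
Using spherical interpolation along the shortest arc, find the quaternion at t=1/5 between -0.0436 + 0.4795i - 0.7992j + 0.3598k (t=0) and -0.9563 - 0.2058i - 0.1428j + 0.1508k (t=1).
-0.3172 + 0.3842i - 0.781j + 0.3766k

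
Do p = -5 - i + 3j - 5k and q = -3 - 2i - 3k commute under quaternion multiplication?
No: pq = -2 + 4i - 2j + 36k ≠ -2 + 22i - 16j + 24k = qp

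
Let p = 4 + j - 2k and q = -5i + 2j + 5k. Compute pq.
8 - 11i + 18j + 25k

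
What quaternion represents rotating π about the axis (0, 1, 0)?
j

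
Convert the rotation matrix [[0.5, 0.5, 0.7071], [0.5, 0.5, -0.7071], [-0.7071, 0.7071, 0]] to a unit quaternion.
0.7071 + 0.5i + 0.5j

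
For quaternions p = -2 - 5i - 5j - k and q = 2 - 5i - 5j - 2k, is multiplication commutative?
No: pq = -56 + 5i - 5j + 2k ≠ -56 - 5i + 5j + 2k = qp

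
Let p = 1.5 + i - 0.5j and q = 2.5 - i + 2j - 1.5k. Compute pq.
5.75 + 1.75i + 3.25j - 0.75k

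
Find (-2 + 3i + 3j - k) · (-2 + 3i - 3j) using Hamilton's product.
4 - 15i - 3j - 16k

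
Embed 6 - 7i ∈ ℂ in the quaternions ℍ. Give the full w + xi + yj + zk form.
6 - 7i + 0j + 0k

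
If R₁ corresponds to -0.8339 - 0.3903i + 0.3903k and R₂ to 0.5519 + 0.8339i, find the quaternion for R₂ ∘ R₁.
-0.1348 - 0.9108i - 0.3255j + 0.2154k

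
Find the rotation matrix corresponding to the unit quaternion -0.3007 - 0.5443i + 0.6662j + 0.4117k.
[[-0.2266, -0.4776, -0.8488], [-0.9728, 0.0685, 0.2212], [-0.0475, 0.8759, -0.4802]]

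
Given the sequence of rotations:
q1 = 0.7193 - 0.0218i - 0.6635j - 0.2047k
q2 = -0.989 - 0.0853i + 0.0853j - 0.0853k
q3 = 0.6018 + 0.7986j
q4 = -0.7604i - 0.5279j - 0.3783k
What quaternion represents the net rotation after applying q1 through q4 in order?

q2 · q1 = -0.6741 - 0.1139i + 0.702j + 0.1995k
q3 · q2 · q1 = -0.9663 + 0.0908i - 0.1159j + 0.211k
q4 · q3 · q2 · q1 = 0.0877 + 0.5795i + 0.6362j + 0.5016k
0.0877 + 0.5795i + 0.6362j + 0.5016k


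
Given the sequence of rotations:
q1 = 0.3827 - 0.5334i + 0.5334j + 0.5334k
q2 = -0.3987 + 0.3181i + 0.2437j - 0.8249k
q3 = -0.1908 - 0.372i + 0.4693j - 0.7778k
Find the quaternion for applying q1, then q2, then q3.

q2 · q1 = 0.3271 + 0.9044i + 0.1509j - 0.2287k
q3 · q2 · q1 = 0.0253 - 0.2842i - 0.6638j - 0.6914k
0.0253 - 0.2842i - 0.6638j - 0.6914k


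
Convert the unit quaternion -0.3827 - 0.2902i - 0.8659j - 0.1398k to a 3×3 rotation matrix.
[[-0.5387, 0.3956, 0.7439], [0.6096, 0.7925, 0.02], [-0.5816, 0.4642, -0.668]]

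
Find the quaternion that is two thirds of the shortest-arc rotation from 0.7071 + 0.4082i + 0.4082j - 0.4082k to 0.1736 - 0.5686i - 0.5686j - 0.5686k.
0.1885 + 0.6654i + 0.6654j + 0.281k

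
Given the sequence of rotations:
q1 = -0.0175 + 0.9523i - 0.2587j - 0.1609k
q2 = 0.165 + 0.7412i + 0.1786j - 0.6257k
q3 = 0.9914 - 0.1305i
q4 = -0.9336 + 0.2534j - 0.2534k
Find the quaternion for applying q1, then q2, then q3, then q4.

q2 · q1 = -0.7632 - 0.0464i - 0.5224j - 0.3774k
q3 · q2 · q1 = -0.7627 + 0.0536i - 0.5672j - 0.306k
q4 · q3 · q2 · q1 = 0.7782 - 0.2713i + 0.3227j + 0.4654k
0.7782 - 0.2713i + 0.3227j + 0.4654k


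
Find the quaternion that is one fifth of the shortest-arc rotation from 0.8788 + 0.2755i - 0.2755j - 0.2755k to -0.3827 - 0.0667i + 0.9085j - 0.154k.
0.8361 + 0.2496i - 0.4466j - 0.198k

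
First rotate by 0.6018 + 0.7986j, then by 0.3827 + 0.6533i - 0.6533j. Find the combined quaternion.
0.752 + 0.3932i - 0.0875j + 0.5217k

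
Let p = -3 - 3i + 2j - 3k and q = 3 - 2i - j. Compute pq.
-13 - 6i + 15j - 2k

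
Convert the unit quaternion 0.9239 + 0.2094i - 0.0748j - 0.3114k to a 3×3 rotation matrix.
[[0.7949, 0.5441, -0.2686], [-0.6067, 0.7184, -0.3403], [0.0078, 0.4335, 0.9011]]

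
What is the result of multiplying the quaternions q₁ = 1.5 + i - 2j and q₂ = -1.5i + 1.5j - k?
4.5 - 0.25i + 3.25j - 3k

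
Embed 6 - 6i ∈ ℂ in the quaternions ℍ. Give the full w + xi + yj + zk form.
6 - 6i + 0j + 0k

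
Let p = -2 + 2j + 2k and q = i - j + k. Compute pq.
2i + 4j - 4k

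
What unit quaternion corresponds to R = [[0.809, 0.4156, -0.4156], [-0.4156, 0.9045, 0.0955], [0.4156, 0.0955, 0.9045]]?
0.9511 - 0.2185j - 0.2185k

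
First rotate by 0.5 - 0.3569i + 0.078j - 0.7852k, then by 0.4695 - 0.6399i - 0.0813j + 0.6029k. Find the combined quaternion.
0.4861 - 0.4707i - 0.7217j - 0.1461k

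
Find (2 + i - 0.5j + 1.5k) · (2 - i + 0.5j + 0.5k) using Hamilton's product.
4.5 - i - 2j + 4k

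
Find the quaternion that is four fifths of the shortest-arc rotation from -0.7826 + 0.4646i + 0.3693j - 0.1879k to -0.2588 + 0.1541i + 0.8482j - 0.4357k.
-0.3919 + 0.2331i + 0.7918j - 0.4063k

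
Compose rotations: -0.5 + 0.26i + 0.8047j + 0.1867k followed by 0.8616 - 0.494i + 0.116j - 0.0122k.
-0.3934 + 0.5025i + 0.7244j - 0.2607k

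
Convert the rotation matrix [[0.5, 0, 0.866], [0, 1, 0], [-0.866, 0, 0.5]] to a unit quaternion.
0.866 + 0.5j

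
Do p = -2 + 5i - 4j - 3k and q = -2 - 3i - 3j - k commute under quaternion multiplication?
No: pq = 4 - 9i + 28j - 19k ≠ 4 + i + 35k = qp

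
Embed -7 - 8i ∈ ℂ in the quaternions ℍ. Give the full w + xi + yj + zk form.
-7 - 8i + 0j + 0k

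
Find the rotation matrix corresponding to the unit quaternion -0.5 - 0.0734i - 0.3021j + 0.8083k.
[[-0.4892, 0.8526, 0.1834], [-0.764, -0.3175, -0.5618], [-0.4208, -0.415, 0.8067]]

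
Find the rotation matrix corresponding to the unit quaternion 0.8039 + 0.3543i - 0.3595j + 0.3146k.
[[0.5436, -0.7606, -0.3551], [0.2511, 0.551, -0.7958], [0.8009, 0.3434, 0.4905]]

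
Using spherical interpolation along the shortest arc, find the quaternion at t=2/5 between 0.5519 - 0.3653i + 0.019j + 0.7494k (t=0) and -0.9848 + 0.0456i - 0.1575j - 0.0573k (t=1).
0.809 - 0.2614i + 0.0837j + 0.5198k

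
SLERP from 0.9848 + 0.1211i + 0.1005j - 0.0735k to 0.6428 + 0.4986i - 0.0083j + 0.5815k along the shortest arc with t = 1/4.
0.9627 + 0.2366i + 0.0774j + 0.1055k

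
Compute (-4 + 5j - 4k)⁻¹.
-0.0702 - 0.0877j + 0.0702k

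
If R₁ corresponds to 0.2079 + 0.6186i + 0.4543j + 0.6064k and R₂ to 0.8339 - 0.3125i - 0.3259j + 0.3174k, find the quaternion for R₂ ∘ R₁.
0.3223 + 0.1091i + 0.6969j + 0.6313k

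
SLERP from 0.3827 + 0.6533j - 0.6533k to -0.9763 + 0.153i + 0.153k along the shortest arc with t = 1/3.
0.6756 - 0.0611i + 0.4881j - 0.5492k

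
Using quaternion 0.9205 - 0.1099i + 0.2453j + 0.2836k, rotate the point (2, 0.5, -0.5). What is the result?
(0.955, 1.173, -1.487)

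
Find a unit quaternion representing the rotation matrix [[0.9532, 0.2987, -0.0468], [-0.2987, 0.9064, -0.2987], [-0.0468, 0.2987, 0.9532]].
0.9763 + 0.153i - 0.153k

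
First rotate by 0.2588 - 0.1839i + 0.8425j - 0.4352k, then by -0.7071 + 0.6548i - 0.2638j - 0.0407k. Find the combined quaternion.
0.142 + 0.4486i - 0.3715j + 0.8004k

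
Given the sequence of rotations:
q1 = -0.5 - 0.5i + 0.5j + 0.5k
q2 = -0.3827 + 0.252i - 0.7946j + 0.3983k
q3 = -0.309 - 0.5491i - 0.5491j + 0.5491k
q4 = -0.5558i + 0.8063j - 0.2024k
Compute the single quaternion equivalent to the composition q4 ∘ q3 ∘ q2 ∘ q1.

q2 · q1 = 0.5155 - 0.5311i - 0.1192j - 0.6618k
q3 · q2 · q1 = -0.153 + 0.3099i - 0.9012j + 0.2614k
q4 · q3 · q2 · q1 = 0.9518 + 0.1134i - 0.0408j + 0.282k
0.9518 + 0.1134i - 0.0408j + 0.282k


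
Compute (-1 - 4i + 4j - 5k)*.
-1 + 4i - 4j + 5k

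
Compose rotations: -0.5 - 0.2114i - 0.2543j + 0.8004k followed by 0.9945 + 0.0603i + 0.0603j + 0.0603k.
-0.5174 - 0.1768i - 0.3441j + 0.7633k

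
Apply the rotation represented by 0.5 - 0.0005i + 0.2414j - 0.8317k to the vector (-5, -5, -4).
(-2.626, 7.681, -0.321)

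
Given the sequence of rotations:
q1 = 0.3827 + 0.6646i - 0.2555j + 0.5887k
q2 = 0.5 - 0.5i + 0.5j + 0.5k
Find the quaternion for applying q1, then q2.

q2 · q1 = 0.357 + 0.5631i + 0.6903j + 0.2812k
0.357 + 0.5631i + 0.6903j + 0.2812k


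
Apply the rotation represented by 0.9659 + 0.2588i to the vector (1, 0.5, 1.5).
(1, -0.317, 1.549)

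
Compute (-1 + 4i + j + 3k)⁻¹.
-0.037 - 0.1481i - 0.037j - 0.1111k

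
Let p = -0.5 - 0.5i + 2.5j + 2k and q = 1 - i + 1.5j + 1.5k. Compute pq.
-7.75 + 0.75i + 0.5j + 3k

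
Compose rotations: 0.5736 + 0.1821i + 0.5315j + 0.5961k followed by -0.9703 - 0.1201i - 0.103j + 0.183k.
-0.589 - 0.4042i - 0.4699j - 0.5185k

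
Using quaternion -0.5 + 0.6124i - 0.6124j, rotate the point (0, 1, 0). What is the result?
(-0.75, 0.25, -0.612)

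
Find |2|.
2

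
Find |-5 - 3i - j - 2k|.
√39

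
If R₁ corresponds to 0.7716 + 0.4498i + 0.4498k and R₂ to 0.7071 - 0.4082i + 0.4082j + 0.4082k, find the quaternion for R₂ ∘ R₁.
0.5456 + 0.1867i + 0.6822j + 0.4494k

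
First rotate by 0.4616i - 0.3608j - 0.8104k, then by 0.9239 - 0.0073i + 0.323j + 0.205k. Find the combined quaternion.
0.286 + 0.2387i - 0.2446j - 0.8952k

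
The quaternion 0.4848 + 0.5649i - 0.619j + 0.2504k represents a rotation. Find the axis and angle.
axis = (0.6459, -0.7077, 0.2863), θ = 122°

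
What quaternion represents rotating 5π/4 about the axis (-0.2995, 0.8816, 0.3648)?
-0.3827 - 0.2767i + 0.8145j + 0.337k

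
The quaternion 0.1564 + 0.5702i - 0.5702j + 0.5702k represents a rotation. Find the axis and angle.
axis = (√3/3, -√3/3, √3/3), θ = 162°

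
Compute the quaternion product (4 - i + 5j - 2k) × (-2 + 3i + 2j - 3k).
-21 + 3i - 11j - 25k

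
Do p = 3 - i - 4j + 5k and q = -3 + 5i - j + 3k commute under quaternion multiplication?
No: pq = -23 + 11i + 37j + 15k ≠ -23 + 25i - 19j - 27k = qp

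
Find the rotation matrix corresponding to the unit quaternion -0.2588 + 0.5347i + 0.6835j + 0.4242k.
[[-0.2942, 0.9505, 0.0999], [0.5114, 0.0683, 0.8566], [0.8074, 0.3031, -0.5062]]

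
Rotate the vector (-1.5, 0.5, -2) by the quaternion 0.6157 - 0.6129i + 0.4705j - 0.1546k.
(-2.495, 0.033, 0.523)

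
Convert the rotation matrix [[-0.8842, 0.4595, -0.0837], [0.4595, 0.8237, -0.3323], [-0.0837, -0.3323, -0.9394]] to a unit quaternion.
0.2406i + 0.9549j - 0.174k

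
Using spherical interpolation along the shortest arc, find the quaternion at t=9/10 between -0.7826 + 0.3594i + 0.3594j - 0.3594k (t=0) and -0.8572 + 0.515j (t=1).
-0.8611 + 0.0378i + 0.5057j - 0.0378k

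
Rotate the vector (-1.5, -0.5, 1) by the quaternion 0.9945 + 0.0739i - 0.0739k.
(-1.568, -0.416, 0.932)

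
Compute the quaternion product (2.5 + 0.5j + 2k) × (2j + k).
-3 - 3.5i + 5j + 2.5k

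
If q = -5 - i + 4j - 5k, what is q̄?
-5 + i - 4j + 5k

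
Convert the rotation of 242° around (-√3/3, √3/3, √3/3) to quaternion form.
-0.515 - 0.4949i + 0.4949j + 0.4949k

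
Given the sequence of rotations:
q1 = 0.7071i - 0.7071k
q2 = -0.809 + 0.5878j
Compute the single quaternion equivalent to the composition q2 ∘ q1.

q2 · q1 = -0.9877i + 0.1564k
-0.9877i + 0.1564k


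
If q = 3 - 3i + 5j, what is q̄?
3 + 3i - 5j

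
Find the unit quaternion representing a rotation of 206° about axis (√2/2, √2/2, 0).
-0.225 + 0.689i + 0.689j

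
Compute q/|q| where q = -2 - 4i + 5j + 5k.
-0.239 - 0.4781i + 0.5976j + 0.5976k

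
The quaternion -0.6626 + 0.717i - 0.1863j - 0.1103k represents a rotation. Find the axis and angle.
axis = (0.9573, -0.2487, -0.1473), θ = 263°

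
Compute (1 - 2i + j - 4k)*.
1 + 2i - j + 4k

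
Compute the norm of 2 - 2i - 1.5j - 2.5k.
4.062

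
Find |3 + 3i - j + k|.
√20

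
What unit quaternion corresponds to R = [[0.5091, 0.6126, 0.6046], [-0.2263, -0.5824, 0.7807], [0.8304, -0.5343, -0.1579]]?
-0.4384 + 0.7499i + 0.1288j + 0.4784k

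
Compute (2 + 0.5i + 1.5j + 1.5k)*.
2 - 0.5i - 1.5j - 1.5k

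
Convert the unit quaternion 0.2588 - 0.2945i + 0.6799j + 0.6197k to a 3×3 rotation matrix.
[[-0.6926, -0.7212, -0.0131], [-0.0797, 0.0585, 0.9951], [-0.7169, 0.6902, -0.098]]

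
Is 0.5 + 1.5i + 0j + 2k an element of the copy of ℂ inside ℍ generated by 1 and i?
No. The quaternion 0.5 + 1.5i + 2k has j-coefficient y = 0 and k-coefficient z = 2, not both zero, so it does not lie in the complex subalgebra spanned by 1 and i.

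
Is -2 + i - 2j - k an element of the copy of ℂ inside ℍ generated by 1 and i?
No. The quaternion -2 + i - 2j - k has j-coefficient y = -2 and k-coefficient z = -1, not both zero, so it does not lie in the complex subalgebra spanned by 1 and i.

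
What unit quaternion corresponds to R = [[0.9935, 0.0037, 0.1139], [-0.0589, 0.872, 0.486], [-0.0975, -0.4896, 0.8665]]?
0.9659 - 0.2525i + 0.0547j - 0.0162k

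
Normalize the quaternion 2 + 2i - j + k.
0.6325 + 0.6325i - 0.3162j + 0.3162k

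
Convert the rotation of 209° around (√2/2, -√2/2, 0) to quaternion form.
-0.2504 + 0.6846i - 0.6846j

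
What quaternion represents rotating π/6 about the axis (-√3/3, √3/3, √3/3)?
0.9659 - 0.1494i + 0.1494j + 0.1494k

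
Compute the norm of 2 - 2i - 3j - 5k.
√42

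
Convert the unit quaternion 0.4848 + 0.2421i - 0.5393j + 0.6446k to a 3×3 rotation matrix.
[[-0.4127, -0.8861, -0.2108], [0.3639, 0.0518, -0.93], [0.835, -0.4605, 0.3011]]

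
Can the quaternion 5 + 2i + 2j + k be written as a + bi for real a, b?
No. The quaternion 5 + 2i + 2j + k has j-coefficient y = 2 and k-coefficient z = 1, not both zero, so it does not lie in the complex subalgebra spanned by 1 and i.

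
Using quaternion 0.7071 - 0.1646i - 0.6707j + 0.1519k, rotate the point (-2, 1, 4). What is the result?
(-4.096, 0.145, -2.049)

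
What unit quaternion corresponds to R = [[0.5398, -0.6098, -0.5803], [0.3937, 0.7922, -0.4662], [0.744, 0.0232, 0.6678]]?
0.866 + 0.1413i - 0.3823j + 0.2897k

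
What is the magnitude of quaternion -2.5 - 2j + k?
3.354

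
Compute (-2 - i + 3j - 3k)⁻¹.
-0.087 + 0.0435i - 0.1304j + 0.1304k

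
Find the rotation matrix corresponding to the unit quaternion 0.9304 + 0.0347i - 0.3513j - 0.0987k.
[[0.7337, 0.1593, -0.6605], [-0.208, 0.9781, 0.0048], [0.6468, 0.1339, 0.7508]]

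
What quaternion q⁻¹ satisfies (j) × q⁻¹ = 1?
-j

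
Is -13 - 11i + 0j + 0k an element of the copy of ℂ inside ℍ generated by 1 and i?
Yes. The quaternion -13 - 11i has j- and k-coefficients y = z = 0, so it lies in the complex subalgebra spanned by 1 and i.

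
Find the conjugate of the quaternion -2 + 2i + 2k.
-2 - 2i - 2k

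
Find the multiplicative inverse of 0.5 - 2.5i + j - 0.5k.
0.0645 + 0.3226i - 0.129j + 0.0645k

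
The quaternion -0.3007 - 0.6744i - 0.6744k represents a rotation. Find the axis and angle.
axis = (-√2/2, 0, -√2/2), θ = 215°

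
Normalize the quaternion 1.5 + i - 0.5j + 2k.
0.5477 + 0.3651i - 0.1826j + 0.7303k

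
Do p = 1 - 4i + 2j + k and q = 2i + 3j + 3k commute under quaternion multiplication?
No: pq = -1 + 5i + 17j - 13k ≠ -1 - i - 11j + 19k = qp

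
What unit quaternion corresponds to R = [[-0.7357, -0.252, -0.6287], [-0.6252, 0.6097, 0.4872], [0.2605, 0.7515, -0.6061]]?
-0.2588 - 0.2553i + 0.859j + 0.3605k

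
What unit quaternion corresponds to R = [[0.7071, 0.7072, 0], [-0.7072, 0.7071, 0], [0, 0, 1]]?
0.9239 - 0.3827k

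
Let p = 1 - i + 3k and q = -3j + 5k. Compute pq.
-15 + 9i + 2j + 8k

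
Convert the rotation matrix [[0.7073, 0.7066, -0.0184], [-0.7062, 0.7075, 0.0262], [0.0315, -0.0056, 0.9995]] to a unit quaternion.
0.9239 - 0.0086i - 0.0135j - 0.3823k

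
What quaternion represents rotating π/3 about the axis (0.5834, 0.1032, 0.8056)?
0.866 + 0.2917i + 0.0516j + 0.4028k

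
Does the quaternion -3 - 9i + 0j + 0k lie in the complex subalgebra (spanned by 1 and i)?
Yes. The quaternion -3 - 9i has j- and k-coefficients y = z = 0, so it lies in the complex subalgebra spanned by 1 and i.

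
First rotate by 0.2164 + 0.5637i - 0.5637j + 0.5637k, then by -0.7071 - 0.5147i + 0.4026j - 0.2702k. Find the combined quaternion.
0.5164 - 0.4353i + 0.6235j - 0.3939k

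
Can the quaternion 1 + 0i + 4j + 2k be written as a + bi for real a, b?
No. The quaternion 1 + 4j + 2k has j-coefficient y = 4 and k-coefficient z = 2, not both zero, so it does not lie in the complex subalgebra spanned by 1 and i.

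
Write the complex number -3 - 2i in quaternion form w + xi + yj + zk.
-3 - 2i + 0j + 0k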